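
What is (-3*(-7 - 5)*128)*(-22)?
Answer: -101376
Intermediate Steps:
(-3*(-7 - 5)*128)*(-22) = (-3*(-12)*128)*(-22) = (36*128)*(-22) = 4608*(-22) = -101376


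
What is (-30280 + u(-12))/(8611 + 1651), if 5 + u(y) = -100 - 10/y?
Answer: -182305/61572 ≈ -2.9608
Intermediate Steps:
u(y) = -105 - 10/y (u(y) = -5 + (-100 - 10/y) = -105 - 10/y)
(-30280 + u(-12))/(8611 + 1651) = (-30280 + (-105 - 10/(-12)))/(8611 + 1651) = (-30280 + (-105 - 10*(-1/12)))/10262 = (-30280 + (-105 + ⅚))*(1/10262) = (-30280 - 625/6)*(1/10262) = -182305/6*1/10262 = -182305/61572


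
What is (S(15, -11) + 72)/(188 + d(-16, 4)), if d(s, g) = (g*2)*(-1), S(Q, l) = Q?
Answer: 29/60 ≈ 0.48333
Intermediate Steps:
d(s, g) = -2*g (d(s, g) = (2*g)*(-1) = -2*g)
(S(15, -11) + 72)/(188 + d(-16, 4)) = (15 + 72)/(188 - 2*4) = 87/(188 - 8) = 87/180 = 87*(1/180) = 29/60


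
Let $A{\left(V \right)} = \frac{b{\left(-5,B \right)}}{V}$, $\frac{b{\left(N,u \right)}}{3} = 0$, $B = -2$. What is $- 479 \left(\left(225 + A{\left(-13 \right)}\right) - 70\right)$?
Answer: $-74245$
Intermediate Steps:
$b{\left(N,u \right)} = 0$ ($b{\left(N,u \right)} = 3 \cdot 0 = 0$)
$A{\left(V \right)} = 0$ ($A{\left(V \right)} = \frac{0}{V} = 0$)
$- 479 \left(\left(225 + A{\left(-13 \right)}\right) - 70\right) = - 479 \left(\left(225 + 0\right) - 70\right) = - 479 \left(225 - 70\right) = \left(-479\right) 155 = -74245$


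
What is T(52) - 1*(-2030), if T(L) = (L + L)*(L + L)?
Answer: 12846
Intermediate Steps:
T(L) = 4*L**2 (T(L) = (2*L)*(2*L) = 4*L**2)
T(52) - 1*(-2030) = 4*52**2 - 1*(-2030) = 4*2704 + 2030 = 10816 + 2030 = 12846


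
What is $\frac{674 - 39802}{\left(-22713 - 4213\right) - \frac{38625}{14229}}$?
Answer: $\frac{185584104}{127722893} \approx 1.453$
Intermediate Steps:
$\frac{674 - 39802}{\left(-22713 - 4213\right) - \frac{38625}{14229}} = - \frac{39128}{\left(-22713 - 4213\right) - \frac{12875}{4743}} = - \frac{39128}{-26926 - \frac{12875}{4743}} = - \frac{39128}{- \frac{127722893}{4743}} = \left(-39128\right) \left(- \frac{4743}{127722893}\right) = \frac{185584104}{127722893}$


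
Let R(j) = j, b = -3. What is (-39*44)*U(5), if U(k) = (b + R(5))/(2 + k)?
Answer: -3432/7 ≈ -490.29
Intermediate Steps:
U(k) = 2/(2 + k) (U(k) = (-3 + 5)/(2 + k) = 2/(2 + k))
(-39*44)*U(5) = (-39*44)*(2/(2 + 5)) = -3432/7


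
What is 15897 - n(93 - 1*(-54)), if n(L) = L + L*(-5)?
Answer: 16485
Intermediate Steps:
n(L) = -4*L (n(L) = L - 5*L = -4*L)
15897 - n(93 - 1*(-54)) = 15897 - (-4)*(93 - 1*(-54)) = 15897 - (-4)*(93 + 54) = 15897 - (-4)*147 = 15897 - 1*(-588) = 15897 + 588 = 16485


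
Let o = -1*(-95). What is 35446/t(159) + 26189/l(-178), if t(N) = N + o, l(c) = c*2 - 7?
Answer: 3107446/46101 ≈ 67.405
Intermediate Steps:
l(c) = -7 + 2*c (l(c) = 2*c - 7 = -7 + 2*c)
o = 95
t(N) = 95 + N (t(N) = N + 95 = 95 + N)
35446/t(159) + 26189/l(-178) = 35446/(95 + 159) + 26189/(-7 + 2*(-178)) = 35446/254 + 26189/(-7 - 356) = 35446*(1/254) + 26189/(-363) = 17723/127 + 26189*(-1/363) = 17723/127 - 26189/363 = 3107446/46101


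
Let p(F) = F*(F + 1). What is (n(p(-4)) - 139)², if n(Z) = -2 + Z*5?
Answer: 6561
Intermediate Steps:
p(F) = F*(1 + F)
n(Z) = -2 + 5*Z
(n(p(-4)) - 139)² = ((-2 + 5*(-4*(1 - 4))) - 139)² = ((-2 + 5*(-4*(-3))) - 139)² = ((-2 + 5*12) - 139)² = ((-2 + 60) - 139)² = (58 - 139)² = (-81)² = 6561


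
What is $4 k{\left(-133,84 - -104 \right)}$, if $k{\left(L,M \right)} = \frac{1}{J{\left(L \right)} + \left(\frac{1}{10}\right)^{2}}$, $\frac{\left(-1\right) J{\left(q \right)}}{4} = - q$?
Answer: $- \frac{400}{53199} \approx -0.0075189$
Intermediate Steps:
$J{\left(q \right)} = 4 q$ ($J{\left(q \right)} = - 4 \left(- q\right) = 4 q$)
$k{\left(L,M \right)} = \frac{1}{\frac{1}{100} + 4 L}$ ($k{\left(L,M \right)} = \frac{1}{4 L + \left(\frac{1}{10}\right)^{2}} = \frac{1}{4 L + \frac{1}{100}} = \frac{1}{\frac{1}{100} + 4 L}$)
$4 k{\left(-133,84 - -104 \right)} = 4 \frac{100}{1 + 400 \left(-133\right)} = 4 \frac{100}{1 - 53200} = 4 \frac{100}{-53199} = 4 \cdot 100 \left(- \frac{1}{53199}\right) = 4 \left(- \frac{100}{53199}\right) = - \frac{400}{53199}$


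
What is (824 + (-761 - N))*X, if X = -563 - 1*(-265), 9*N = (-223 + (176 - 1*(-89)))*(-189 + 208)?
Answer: 22946/3 ≈ 7648.7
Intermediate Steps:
N = 266/3 (N = ((-223 + (176 - 1*(-89)))*(-189 + 208))/9 = ((-223 + (176 + 89))*19)/9 = ((-223 + 265)*19)/9 = (42*19)/9 = (⅑)*798 = 266/3 ≈ 88.667)
X = -298 (X = -563 + 265 = -298)
(824 + (-761 - N))*X = (824 + (-761 - 1*266/3))*(-298) = (824 + (-761 - 266/3))*(-298) = (824 - 2549/3)*(-298) = -77/3*(-298) = 22946/3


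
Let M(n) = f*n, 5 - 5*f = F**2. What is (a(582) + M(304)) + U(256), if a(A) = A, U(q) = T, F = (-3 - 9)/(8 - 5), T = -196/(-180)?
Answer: -3857/45 ≈ -85.711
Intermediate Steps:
T = 49/45 (T = -196*(-1/180) = 49/45 ≈ 1.0889)
F = -4 (F = -12/3 = -12*1/3 = -4)
U(q) = 49/45
f = -11/5 (f = 1 - 1/5*(-4)**2 = 1 - 1/5*16 = 1 - 16/5 = -11/5 ≈ -2.2000)
M(n) = -11*n/5
(a(582) + M(304)) + U(256) = (582 - 11/5*304) + 49/45 = (582 - 3344/5) + 49/45 = -434/5 + 49/45 = -3857/45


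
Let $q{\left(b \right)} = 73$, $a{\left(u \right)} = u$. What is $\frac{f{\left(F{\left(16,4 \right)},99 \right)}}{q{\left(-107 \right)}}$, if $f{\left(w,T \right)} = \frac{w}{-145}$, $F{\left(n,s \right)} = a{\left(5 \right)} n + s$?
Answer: $- \frac{84}{10585} \approx -0.0079358$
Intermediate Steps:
$F{\left(n,s \right)} = s + 5 n$ ($F{\left(n,s \right)} = 5 n + s = s + 5 n$)
$f{\left(w,T \right)} = - \frac{w}{145}$ ($f{\left(w,T \right)} = w \left(- \frac{1}{145}\right) = - \frac{w}{145}$)
$\frac{f{\left(F{\left(16,4 \right)},99 \right)}}{q{\left(-107 \right)}} = \frac{\left(- \frac{1}{145}\right) \left(4 + 5 \cdot 16\right)}{73} = - \frac{4 + 80}{145} \cdot \frac{1}{73} = \left(- \frac{1}{145}\right) 84 \cdot \frac{1}{73} = \left(- \frac{84}{145}\right) \frac{1}{73} = - \frac{84}{10585}$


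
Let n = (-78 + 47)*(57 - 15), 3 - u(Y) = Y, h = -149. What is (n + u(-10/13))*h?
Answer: 2514673/13 ≈ 1.9344e+5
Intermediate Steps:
u(Y) = 3 - Y
n = -1302 (n = -31*42 = -1302)
(n + u(-10/13))*h = (-1302 + (3 - (-10)/13))*(-149) = (-1302 + (3 - 1*(-10/13)))*(-149) = (-1302 + (3 + 10/13))*(-149) = (-1302 + 49/13)*(-149) = -16877/13*(-149) = 2514673/13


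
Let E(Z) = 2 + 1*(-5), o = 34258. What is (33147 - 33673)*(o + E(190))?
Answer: -18018130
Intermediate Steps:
E(Z) = -3 (E(Z) = 2 - 5 = -3)
(33147 - 33673)*(o + E(190)) = (33147 - 33673)*(34258 - 3) = -526*34255 = -18018130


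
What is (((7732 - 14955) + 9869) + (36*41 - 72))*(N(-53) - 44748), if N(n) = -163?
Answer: -181889550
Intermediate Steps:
(((7732 - 14955) + 9869) + (36*41 - 72))*(N(-53) - 44748) = (((7732 - 14955) + 9869) + (36*41 - 72))*(-163 - 44748) = ((-7223 + 9869) + (1476 - 72))*(-44911) = (2646 + 1404)*(-44911) = 4050*(-44911) = -181889550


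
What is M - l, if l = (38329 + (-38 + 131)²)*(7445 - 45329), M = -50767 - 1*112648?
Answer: 1779551137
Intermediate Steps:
M = -163415 (M = -50767 - 112648 = -163415)
l = -1779714552 (l = (38329 + 93²)*(-37884) = (38329 + 8649)*(-37884) = 46978*(-37884) = -1779714552)
M - l = -163415 - 1*(-1779714552) = -163415 + 1779714552 = 1779551137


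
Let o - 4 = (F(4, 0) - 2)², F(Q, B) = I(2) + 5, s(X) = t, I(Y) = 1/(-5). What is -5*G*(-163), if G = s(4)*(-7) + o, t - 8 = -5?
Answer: -37327/5 ≈ -7465.4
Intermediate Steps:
I(Y) = -⅕
t = 3 (t = 8 - 5 = 3)
s(X) = 3
F(Q, B) = 24/5 (F(Q, B) = -⅕ + 5 = 24/5)
o = 296/25 (o = 4 + (24/5 - 2)² = 4 + (14/5)² = 4 + 196/25 = 296/25 ≈ 11.840)
G = -229/25 (G = 3*(-7) + 296/25 = -21 + 296/25 = -229/25 ≈ -9.1600)
-5*G*(-163) = -5*(-229/25)*(-163) = (229/5)*(-163) = -37327/5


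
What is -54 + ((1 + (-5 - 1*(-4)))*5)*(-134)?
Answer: -54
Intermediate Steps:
-54 + ((1 + (-5 - 1*(-4)))*5)*(-134) = -54 + ((1 + (-5 + 4))*5)*(-134) = -54 + ((1 - 1)*5)*(-134) = -54 + (0*5)*(-134) = -54 + 0*(-134) = -54 + 0 = -54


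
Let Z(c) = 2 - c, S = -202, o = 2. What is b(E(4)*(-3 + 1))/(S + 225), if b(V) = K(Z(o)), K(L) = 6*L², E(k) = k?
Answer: 0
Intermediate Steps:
b(V) = 0 (b(V) = 6*(2 - 1*2)² = 6*(2 - 2)² = 6*0² = 6*0 = 0)
b(E(4)*(-3 + 1))/(S + 225) = 0/(-202 + 225) = 0/23 = (1/23)*0 = 0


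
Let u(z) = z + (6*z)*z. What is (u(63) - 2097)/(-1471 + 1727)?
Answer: 5445/64 ≈ 85.078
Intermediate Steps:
u(z) = z + 6*z²
(u(63) - 2097)/(-1471 + 1727) = (63*(1 + 6*63) - 2097)/(-1471 + 1727) = (63*(1 + 378) - 2097)/256 = (63*379 - 2097)*(1/256) = (23877 - 2097)*(1/256) = 21780*(1/256) = 5445/64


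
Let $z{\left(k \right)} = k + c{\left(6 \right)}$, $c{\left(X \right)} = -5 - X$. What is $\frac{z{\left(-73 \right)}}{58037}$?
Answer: $- \frac{12}{8291} \approx -0.0014474$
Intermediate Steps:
$z{\left(k \right)} = -11 + k$ ($z{\left(k \right)} = k - 11 = -11 + k$)
$\frac{z{\left(-73 \right)}}{58037} = \frac{-11 - 73}{58037} = \left(-84\right) \frac{1}{58037} = - \frac{12}{8291}$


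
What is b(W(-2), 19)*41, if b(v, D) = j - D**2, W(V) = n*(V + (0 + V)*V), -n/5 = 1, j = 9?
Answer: -14432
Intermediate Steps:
n = -5 (n = -5*1 = -5)
W(V) = -5*V - 5*V**2 (W(V) = -5*(V + (0 + V)*V) = -5*(V + V*V) = -5*(V + V**2) = -5*V - 5*V**2)
b(v, D) = 9 - D**2
b(W(-2), 19)*41 = (9 - 1*19**2)*41 = (9 - 1*361)*41 = (9 - 361)*41 = -352*41 = -14432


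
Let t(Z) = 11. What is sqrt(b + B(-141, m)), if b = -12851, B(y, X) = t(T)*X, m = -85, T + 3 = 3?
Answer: I*sqrt(13786) ≈ 117.41*I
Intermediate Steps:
T = 0 (T = -3 + 3 = 0)
B(y, X) = 11*X
sqrt(b + B(-141, m)) = sqrt(-12851 + 11*(-85)) = sqrt(-12851 - 935) = sqrt(-13786) = I*sqrt(13786)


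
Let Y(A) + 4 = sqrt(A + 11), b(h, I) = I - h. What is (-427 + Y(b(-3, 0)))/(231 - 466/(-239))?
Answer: -103009/55675 + 239*sqrt(14)/55675 ≈ -1.8341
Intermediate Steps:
Y(A) = -4 + sqrt(11 + A) (Y(A) = -4 + sqrt(A + 11) = -4 + sqrt(11 + A))
(-427 + Y(b(-3, 0)))/(231 - 466/(-239)) = (-427 + (-4 + sqrt(11 + (0 - 1*(-3)))))/(231 - 466/(-239)) = (-427 + (-4 + sqrt(11 + (0 + 3))))/(231 - 466*(-1/239)) = (-427 + (-4 + sqrt(11 + 3)))/(231 + 466/239) = (-427 + (-4 + sqrt(14)))/(55675/239) = (-431 + sqrt(14))*(239/55675) = -103009/55675 + 239*sqrt(14)/55675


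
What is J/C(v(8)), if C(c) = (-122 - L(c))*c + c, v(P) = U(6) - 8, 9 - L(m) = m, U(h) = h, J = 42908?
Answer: 10727/66 ≈ 162.53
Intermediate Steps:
L(m) = 9 - m
v(P) = -2 (v(P) = 6 - 8 = -2)
C(c) = c + c*(-131 + c) (C(c) = (-122 - (9 - c))*c + c = (-122 + (-9 + c))*c + c = (-131 + c)*c + c = c*(-131 + c) + c = c + c*(-131 + c))
J/C(v(8)) = 42908/((-2*(-130 - 2))) = 42908/((-2*(-132))) = 42908/264 = 42908*(1/264) = 10727/66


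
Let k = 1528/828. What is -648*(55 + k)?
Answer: -847224/23 ≈ -36836.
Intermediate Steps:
k = 382/207 (k = 1528*(1/828) = 382/207 ≈ 1.8454)
-648*(55 + k) = -648*(55 + 382/207) = -648*11767/207 = -847224/23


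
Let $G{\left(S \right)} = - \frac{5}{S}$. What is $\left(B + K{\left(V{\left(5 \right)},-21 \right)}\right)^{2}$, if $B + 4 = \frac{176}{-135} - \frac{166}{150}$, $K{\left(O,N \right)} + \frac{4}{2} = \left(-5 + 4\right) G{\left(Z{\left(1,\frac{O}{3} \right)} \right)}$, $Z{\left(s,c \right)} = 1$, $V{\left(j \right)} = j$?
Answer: $\frac{5299204}{455625} \approx 11.631$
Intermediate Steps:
$K{\left(O,N \right)} = 3$ ($K{\left(O,N \right)} = -2 + \left(-5 + 4\right) \left(- \frac{5}{1}\right) = -2 - \left(-5\right) 1 = -2 - -5 = -2 + 5 = 3$)
$B = - \frac{4327}{675}$ ($B = -4 + \left(\frac{176}{-135} - \frac{166}{150}\right) = -4 + \left(176 \left(- \frac{1}{135}\right) - \frac{83}{75}\right) = -4 - \frac{1627}{675} = - \frac{4327}{675} \approx -6.4104$)
$\left(B + K{\left(V{\left(5 \right)},-21 \right)}\right)^{2} = \left(- \frac{4327}{675} + 3\right)^{2} = \left(- \frac{2302}{675}\right)^{2} = \frac{5299204}{455625}$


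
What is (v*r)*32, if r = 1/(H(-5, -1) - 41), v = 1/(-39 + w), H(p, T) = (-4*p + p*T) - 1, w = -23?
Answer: 16/527 ≈ 0.030361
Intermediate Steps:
H(p, T) = -1 - 4*p + T*p (H(p, T) = (-4*p + T*p) - 1 = -1 - 4*p + T*p)
v = -1/62 (v = 1/(-39 - 23) = 1/(-62) = -1/62 ≈ -0.016129)
r = -1/17 (r = 1/((-1 - 4*(-5) - 1*(-5)) - 41) = 1/((-1 + 20 + 5) - 41) = 1/(24 - 41) = 1/(-17) = -1/17 ≈ -0.058824)
(v*r)*32 = -1/62*(-1/17)*32 = (1/1054)*32 = 16/527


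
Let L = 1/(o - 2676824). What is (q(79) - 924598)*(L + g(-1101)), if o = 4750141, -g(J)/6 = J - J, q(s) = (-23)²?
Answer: -924069/2073317 ≈ -0.44570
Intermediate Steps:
q(s) = 529
g(J) = 0 (g(J) = -6*(J - J) = -6*0 = 0)
L = 1/2073317 (L = 1/(4750141 - 2676824) = 1/2073317 ≈ 4.8232e-7)
(q(79) - 924598)*(L + g(-1101)) = (529 - 924598)*(1/2073317 + 0) = -924069*1/2073317 = -924069/2073317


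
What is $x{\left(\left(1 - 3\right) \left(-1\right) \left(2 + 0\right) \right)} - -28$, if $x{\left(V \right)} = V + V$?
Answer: $36$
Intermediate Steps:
$x{\left(V \right)} = 2 V$
$x{\left(\left(1 - 3\right) \left(-1\right) \left(2 + 0\right) \right)} - -28 = 2 \left(1 - 3\right) \left(-1\right) \left(2 + 0\right) - -28 = 2 \left(-2\right) \left(-1\right) 2 + 28 = 2 \cdot 2 \cdot 2 + 28 = 2 \cdot 4 + 28 = 8 + 28 = 36$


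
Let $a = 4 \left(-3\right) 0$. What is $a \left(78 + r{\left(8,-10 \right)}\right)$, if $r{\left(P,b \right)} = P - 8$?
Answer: $0$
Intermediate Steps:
$r{\left(P,b \right)} = -8 + P$
$a = 0$ ($a = \left(-12\right) 0 = 0$)
$a \left(78 + r{\left(8,-10 \right)}\right) = 0 \left(78 + \left(-8 + 8\right)\right) = 0 \left(78 + 0\right) = 0 \cdot 78 = 0$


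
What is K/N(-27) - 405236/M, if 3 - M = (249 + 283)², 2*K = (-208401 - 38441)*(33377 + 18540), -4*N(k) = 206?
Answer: 3626997963219702/29151163 ≈ 1.2442e+8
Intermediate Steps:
N(k) = -103/2 (N(k) = -¼*206 = -103/2)
K = -6407648057 (K = ((-208401 - 38441)*(33377 + 18540))/2 = (-246842*51917)/2 = (½)*(-12815296114) = -6407648057)
M = -283021 (M = 3 - (249 + 283)² = 3 - 1*532² = 3 - 1*283024 = 3 - 283024 = -283021)
K/N(-27) - 405236/M = -6407648057/(-103/2) - 405236/(-283021) = -6407648057*(-2/103) - 405236*(-1/283021) = 12815296114/103 + 405236/283021 = 3626997963219702/29151163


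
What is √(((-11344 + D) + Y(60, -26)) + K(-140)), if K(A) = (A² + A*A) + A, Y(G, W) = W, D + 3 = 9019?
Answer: √36706 ≈ 191.59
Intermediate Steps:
D = 9016 (D = -3 + 9019 = 9016)
K(A) = A + 2*A² (K(A) = (A² + A²) + A = 2*A² + A = A + 2*A²)
√(((-11344 + D) + Y(60, -26)) + K(-140)) = √(((-11344 + 9016) - 26) - 140*(1 + 2*(-140))) = √((-2328 - 26) - 140*(1 - 280)) = √(-2354 - 140*(-279)) = √(-2354 + 39060) = √36706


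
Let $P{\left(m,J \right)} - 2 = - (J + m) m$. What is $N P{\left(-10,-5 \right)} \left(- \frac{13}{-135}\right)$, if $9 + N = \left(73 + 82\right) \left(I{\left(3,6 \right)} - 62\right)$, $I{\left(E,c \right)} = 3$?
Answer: $\frac{17612296}{135} \approx 1.3046 \cdot 10^{5}$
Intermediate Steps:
$P{\left(m,J \right)} = 2 + m \left(- J - m\right)$ ($P{\left(m,J \right)} = 2 + - (J + m) m = 2 + \left(- J - m\right) m = 2 + m \left(- J - m\right)$)
$N = -9154$ ($N = -9 + \left(73 + 82\right) \left(3 - 62\right) = -9 + 155 \left(-59\right) = -9 - 9145 = -9154$)
$N P{\left(-10,-5 \right)} \left(- \frac{13}{-135}\right) = - 9154 \left(2 - \left(-10\right)^{2} - \left(-5\right) \left(-10\right)\right) \left(- \frac{13}{-135}\right) = - 9154 \left(2 - 100 - 50\right) \left(\left(-13\right) \left(- \frac{1}{135}\right)\right) = - 9154 \left(2 - 100 - 50\right) \frac{13}{135} = \left(-9154\right) \left(-148\right) \frac{13}{135} = 1354792 \cdot \frac{13}{135} = \frac{17612296}{135}$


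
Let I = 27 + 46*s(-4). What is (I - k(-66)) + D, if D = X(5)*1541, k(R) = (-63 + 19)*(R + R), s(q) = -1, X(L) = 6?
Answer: 3419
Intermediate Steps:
k(R) = -88*R
D = 9246 (D = 6*1541 = 9246)
I = -19 (I = 27 + 46*(-1) = 27 - 46 = -19)
(I - k(-66)) + D = (-19 - (-88)*(-66)) + 9246 = (-19 - 1*5808) + 9246 = (-19 - 5808) + 9246 = -5827 + 9246 = 3419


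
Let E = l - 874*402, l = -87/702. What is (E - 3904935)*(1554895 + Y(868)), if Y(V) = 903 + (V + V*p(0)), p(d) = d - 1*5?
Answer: -257678419308971/39 ≈ -6.6071e+12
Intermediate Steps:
p(d) = -5 + d (p(d) = d - 5 = -5 + d)
l = -29/234 (l = -87*1/702 = -29/234 ≈ -0.12393)
E = -82215461/234 (E = -29/234 - 874*402 = -29/234 - 351348 = -82215461/234 ≈ -3.5135e+5)
Y(V) = 903 - 4*V (Y(V) = 903 + (V + V*(-5 + 0)) = 903 + (V + V*(-5)) = 903 + (V - 5*V) = 903 - 4*V)
(E - 3904935)*(1554895 + Y(868)) = (-82215461/234 - 3904935)*(1554895 + (903 - 4*868)) = -995970251*(1554895 + (903 - 3472))/234 = -995970251*(1554895 - 2569)/234 = -995970251/234*1552326 = -257678419308971/39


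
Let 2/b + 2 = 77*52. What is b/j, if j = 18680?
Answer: 1/37378680 ≈ 2.6753e-8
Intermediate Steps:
b = 1/2001 (b = 2/(-2 + 77*52) = 2/(-2 + 4004) = 2/4002 = 2*(1/4002) = 1/2001 ≈ 0.00049975)
b/j = (1/2001)/18680 = (1/2001)*(1/18680) = 1/37378680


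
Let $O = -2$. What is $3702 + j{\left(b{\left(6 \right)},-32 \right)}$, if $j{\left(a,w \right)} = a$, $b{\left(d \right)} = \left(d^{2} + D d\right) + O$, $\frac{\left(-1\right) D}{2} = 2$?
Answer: $3712$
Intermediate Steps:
$D = -4$ ($D = \left(-2\right) 2 = -4$)
$b{\left(d \right)} = -2 + d^{2} - 4 d$ ($b{\left(d \right)} = \left(d^{2} - 4 d\right) - 2 = -2 + d^{2} - 4 d$)
$3702 + j{\left(b{\left(6 \right)},-32 \right)} = 3702 - \left(26 - 36\right) = 3702 - -10 = 3702 + 10 = 3712$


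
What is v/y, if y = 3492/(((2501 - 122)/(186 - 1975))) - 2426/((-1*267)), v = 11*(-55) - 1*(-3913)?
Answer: -350203074/277037957 ≈ -1.2641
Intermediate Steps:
v = 3308 (v = -605 + 3913 = 3308)
y = -554075914/211731 (y = 3492/((2379/(-1789))) - 2426/(-267) = 3492/((2379*(-1/1789))) - 2426*(-1/267) = 3492/(-2379/1789) + 2426/267 = 3492*(-1789/2379) + 2426/267 = -2082396/793 + 2426/267 = -554075914/211731 ≈ -2616.9)
v/y = 3308/(-554075914/211731) = 3308*(-211731/554075914) = -350203074/277037957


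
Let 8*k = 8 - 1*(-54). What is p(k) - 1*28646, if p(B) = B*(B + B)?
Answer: -228207/8 ≈ -28526.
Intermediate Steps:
k = 31/4 (k = (8 - 1*(-54))/8 = (8 + 54)/8 = (⅛)*62 = 31/4 ≈ 7.7500)
p(B) = 2*B² (p(B) = B*(2*B) = 2*B²)
p(k) - 1*28646 = 2*(31/4)² - 1*28646 = 2*(961/16) - 28646 = 961/8 - 28646 = -228207/8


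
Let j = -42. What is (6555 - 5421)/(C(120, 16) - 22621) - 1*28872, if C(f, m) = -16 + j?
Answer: -654789222/22679 ≈ -28872.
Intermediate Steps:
C(f, m) = -58 (C(f, m) = -16 - 42 = -58)
(6555 - 5421)/(C(120, 16) - 22621) - 1*28872 = (6555 - 5421)/(-58 - 22621) - 1*28872 = 1134/(-22679) - 28872 = 1134*(-1/22679) - 28872 = -1134/22679 - 28872 = -654789222/22679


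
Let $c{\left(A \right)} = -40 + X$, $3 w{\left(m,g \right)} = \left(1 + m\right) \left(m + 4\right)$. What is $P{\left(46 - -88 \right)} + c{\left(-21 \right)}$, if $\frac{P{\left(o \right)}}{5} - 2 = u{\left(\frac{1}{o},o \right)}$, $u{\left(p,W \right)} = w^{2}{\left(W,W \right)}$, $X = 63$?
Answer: $192820533$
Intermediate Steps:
$w{\left(m,g \right)} = \frac{\left(1 + m\right) \left(4 + m\right)}{3}$ ($w{\left(m,g \right)} = \frac{\left(1 + m\right) \left(m + 4\right)}{3} = \frac{\left(1 + m\right) \left(4 + m\right)}{3}$)
$c{\left(A \right)} = 23$ ($c{\left(A \right)} = -40 + 63 = 23$)
$u{\left(p,W \right)} = \left(\frac{4}{3} + \frac{W^{2}}{3} + \frac{5 W}{3}\right)^{2}$
$P{\left(o \right)} = 10 + \frac{5 \left(4 + o^{2} + 5 o\right)^{2}}{9}$ ($P{\left(o \right)} = 10 + 5 \frac{\left(4 + o^{2} + 5 o\right)^{2}}{9} = 10 + \frac{5 \left(4 + o^{2} + 5 o\right)^{2}}{9}$)
$P{\left(46 - -88 \right)} + c{\left(-21 \right)} = \left(10 + \frac{5 \left(4 + \left(46 - -88\right)^{2} + 5 \left(46 - -88\right)\right)^{2}}{9}\right) + 23 = \left(10 + \frac{5 \left(4 + \left(46 + 88\right)^{2} + 5 \left(46 + 88\right)\right)^{2}}{9}\right) + 23 = \left(10 + \frac{5 \left(4 + 134^{2} + 5 \cdot 134\right)^{2}}{9}\right) + 23 = \left(10 + \frac{5 \left(4 + 17956 + 670\right)^{2}}{9}\right) + 23 = \left(10 + \frac{5 \cdot 18630^{2}}{9}\right) + 23 = \left(10 + \frac{5}{9} \cdot 347076900\right) + 23 = \left(10 + 192820500\right) + 23 = 192820510 + 23 = 192820533$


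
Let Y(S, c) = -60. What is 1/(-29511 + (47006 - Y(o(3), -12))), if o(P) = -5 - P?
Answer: 1/17555 ≈ 5.6964e-5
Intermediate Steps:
1/(-29511 + (47006 - Y(o(3), -12))) = 1/(-29511 + (47006 - 1*(-60))) = 1/(-29511 + (47006 + 60)) = 1/(-29511 + 47066) = 1/17555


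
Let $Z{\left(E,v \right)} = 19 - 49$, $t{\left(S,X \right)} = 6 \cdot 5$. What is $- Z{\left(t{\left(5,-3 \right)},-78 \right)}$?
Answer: $30$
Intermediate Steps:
$t{\left(S,X \right)} = 30$
$Z{\left(E,v \right)} = -30$
$- Z{\left(t{\left(5,-3 \right)},-78 \right)} = \left(-1\right) \left(-30\right) = 30$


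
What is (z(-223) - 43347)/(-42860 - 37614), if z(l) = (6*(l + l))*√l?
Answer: 43347/80474 + 1338*I*√223/40237 ≈ 0.53865 + 0.49657*I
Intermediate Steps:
z(l) = 12*l^(3/2) (z(l) = (6*(2*l))*√l = (12*l)*√l = 12*l^(3/2))
(z(-223) - 43347)/(-42860 - 37614) = (12*(-223)^(3/2) - 43347)/(-42860 - 37614) = (12*(-223*I*√223) - 43347)/(-80474) = (-2676*I*√223 - 43347)*(-1/80474) = (-43347 - 2676*I*√223)*(-1/80474) = 43347/80474 + 1338*I*√223/40237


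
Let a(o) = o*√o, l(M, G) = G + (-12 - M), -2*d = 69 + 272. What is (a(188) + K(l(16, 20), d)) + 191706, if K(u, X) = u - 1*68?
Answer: 191630 + 376*√47 ≈ 1.9421e+5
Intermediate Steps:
d = -341/2 (d = -(69 + 272)/2 = -½*341 = -341/2 ≈ -170.50)
l(M, G) = -12 + G - M
K(u, X) = -68 + u (K(u, X) = u - 68 = -68 + u)
a(o) = o^(3/2)
(a(188) + K(l(16, 20), d)) + 191706 = (188^(3/2) + (-68 + (-12 + 20 - 1*16))) + 191706 = (376*√47 + (-68 + (-12 + 20 - 16))) + 191706 = (376*√47 + (-68 - 8)) + 191706 = (376*√47 - 76) + 191706 = (-76 + 376*√47) + 191706 = 191630 + 376*√47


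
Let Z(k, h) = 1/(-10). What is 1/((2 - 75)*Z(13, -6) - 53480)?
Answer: -10/534727 ≈ -1.8701e-5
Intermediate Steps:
Z(k, h) = -⅒
1/((2 - 75)*Z(13, -6) - 53480) = 1/((2 - 75)*(-⅒) - 53480) = 1/(-73*(-⅒) - 53480) = 1/(73/10 - 53480) = 1/(-534727/10) = -10/534727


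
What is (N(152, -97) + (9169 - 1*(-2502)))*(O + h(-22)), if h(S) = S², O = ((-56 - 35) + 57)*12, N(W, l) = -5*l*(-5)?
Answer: 702696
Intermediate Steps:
N(W, l) = 25*l
O = -408 (O = (-91 + 57)*12 = -34*12 = -408)
(N(152, -97) + (9169 - 1*(-2502)))*(O + h(-22)) = (25*(-97) + (9169 - 1*(-2502)))*(-408 + (-22)²) = (-2425 + (9169 + 2502))*(-408 + 484) = (-2425 + 11671)*76 = 9246*76 = 702696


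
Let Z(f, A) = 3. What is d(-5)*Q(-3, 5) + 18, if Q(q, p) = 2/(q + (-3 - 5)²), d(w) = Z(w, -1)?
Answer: 1104/61 ≈ 18.098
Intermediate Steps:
d(w) = 3
Q(q, p) = 2/(64 + q) (Q(q, p) = 2/(q + (-8)²) = 2/(q + 64) = 2/(64 + q))
d(-5)*Q(-3, 5) + 18 = 3*(2/(64 - 3)) + 18 = 3*(2/61) + 18 = 6/61 + 18 = 1104/61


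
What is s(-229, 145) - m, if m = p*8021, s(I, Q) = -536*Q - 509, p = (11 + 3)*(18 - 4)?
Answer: -1650345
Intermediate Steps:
p = 196 (p = 14*14 = 196)
s(I, Q) = -509 - 536*Q
m = 1572116 (m = 196*8021 = 1572116)
s(-229, 145) - m = (-509 - 536*145) - 1*1572116 = (-509 - 77720) - 1572116 = -78229 - 1572116 = -1650345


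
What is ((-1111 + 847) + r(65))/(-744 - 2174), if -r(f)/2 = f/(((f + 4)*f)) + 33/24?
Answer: 73631/805368 ≈ 0.091425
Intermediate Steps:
r(f) = -11/4 - 2/(4 + f) (r(f) = -2*(f/(((f + 4)*f)) + 33/24) = -2*(f/(((4 + f)*f)) + 33*(1/24)) = -2*(f/((f*(4 + f))) + 11/8) = -2*(f*(1/(f*(4 + f))) + 11/8) = -2*(1/(4 + f) + 11/8) = -2*(11/8 + 1/(4 + f)) = -11/4 - 2/(4 + f))
((-1111 + 847) + r(65))/(-744 - 2174) = ((-1111 + 847) + (-52 - 11*65)/(4*(4 + 65)))/(-744 - 2174) = (-264 + (¼)*(-52 - 715)/69)/(-2918) = (-264 + (¼)*(1/69)*(-767))*(-1/2918) = (-264 - 767/276)*(-1/2918) = -73631/276*(-1/2918) = 73631/805368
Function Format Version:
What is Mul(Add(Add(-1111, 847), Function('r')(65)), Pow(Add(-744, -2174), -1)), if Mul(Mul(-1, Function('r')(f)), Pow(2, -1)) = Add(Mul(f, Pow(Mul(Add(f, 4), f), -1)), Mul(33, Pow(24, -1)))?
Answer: Rational(73631, 805368) ≈ 0.091425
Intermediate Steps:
Function('r')(f) = Add(Rational(-11, 4), Mul(-2, Pow(Add(4, f), -1))) (Function('r')(f) = Mul(-2, Add(Mul(f, Pow(Mul(Add(f, 4), f), -1)), Mul(33, Pow(24, -1)))) = Mul(-2, Add(Mul(f, Pow(Mul(Add(4, f), f), -1)), Mul(33, Rational(1, 24)))) = Mul(-2, Add(Mul(f, Pow(Mul(f, Add(4, f)), -1)), Rational(11, 8))) = Mul(-2, Add(Mul(f, Mul(Pow(f, -1), Pow(Add(4, f), -1))), Rational(11, 8))) = Mul(-2, Add(Pow(Add(4, f), -1), Rational(11, 8))) = Mul(-2, Add(Rational(11, 8), Pow(Add(4, f), -1))) = Add(Rational(-11, 4), Mul(-2, Pow(Add(4, f), -1))))
Mul(Add(Add(-1111, 847), Function('r')(65)), Pow(Add(-744, -2174), -1)) = Mul(Add(Add(-1111, 847), Mul(Rational(1, 4), Pow(Add(4, 65), -1), Add(-52, Mul(-11, 65)))), Pow(Add(-744, -2174), -1)) = Mul(Add(-264, Mul(Rational(1, 4), Pow(69, -1), Add(-52, -715))), Pow(-2918, -1)) = Mul(Add(-264, Mul(Rational(1, 4), Rational(1, 69), -767)), Rational(-1, 2918)) = Mul(Add(-264, Rational(-767, 276)), Rational(-1, 2918)) = Mul(Rational(-73631, 276), Rational(-1, 2918)) = Rational(73631, 805368)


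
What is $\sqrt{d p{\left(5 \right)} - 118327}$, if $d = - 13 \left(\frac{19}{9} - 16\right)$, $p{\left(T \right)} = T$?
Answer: $\frac{i \sqrt{1056818}}{3} \approx 342.67 i$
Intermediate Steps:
$d = \frac{1625}{9}$ ($d = - 13 \left(19 \cdot \frac{1}{9} - 16\right) = - 13 \left(\frac{19}{9} - 16\right) = \left(-13\right) \left(- \frac{125}{9}\right) = \frac{1625}{9} \approx 180.56$)
$\sqrt{d p{\left(5 \right)} - 118327} = \sqrt{\frac{1625}{9} \cdot 5 - 118327} = \sqrt{\frac{8125}{9} - 118327} = \sqrt{- \frac{1056818}{9}} = \frac{i \sqrt{1056818}}{3}$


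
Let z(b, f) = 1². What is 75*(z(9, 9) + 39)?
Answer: 3000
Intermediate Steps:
z(b, f) = 1
75*(z(9, 9) + 39) = 75*(1 + 39) = 75*40 = 3000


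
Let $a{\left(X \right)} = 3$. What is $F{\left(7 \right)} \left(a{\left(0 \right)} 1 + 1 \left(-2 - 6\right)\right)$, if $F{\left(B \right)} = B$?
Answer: $-35$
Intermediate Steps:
$F{\left(7 \right)} \left(a{\left(0 \right)} 1 + 1 \left(-2 - 6\right)\right) = 7 \left(3 \cdot 1 + 1 \left(-2 - 6\right)\right) = 7 \left(3 + 1 \left(-8\right)\right) = 7 \left(3 - 8\right) = 7 \left(-5\right) = -35$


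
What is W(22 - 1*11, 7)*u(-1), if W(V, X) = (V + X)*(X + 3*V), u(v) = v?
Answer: -720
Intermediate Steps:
W(22 - 1*11, 7)*u(-1) = (7² + 3*(22 - 1*11)² + 4*(22 - 1*11)*7)*(-1) = (49 + 3*(22 - 11)² + 4*(22 - 11)*7)*(-1) = (49 + 3*11² + 4*11*7)*(-1) = (49 + 3*121 + 308)*(-1) = (49 + 363 + 308)*(-1) = 720*(-1) = -720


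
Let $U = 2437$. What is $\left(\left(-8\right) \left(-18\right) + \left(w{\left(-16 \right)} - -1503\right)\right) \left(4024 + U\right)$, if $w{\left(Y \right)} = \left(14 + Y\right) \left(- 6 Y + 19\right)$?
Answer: $9155237$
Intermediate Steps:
$w{\left(Y \right)} = \left(14 + Y\right) \left(19 - 6 Y\right)$
$\left(\left(-8\right) \left(-18\right) + \left(w{\left(-16 \right)} - -1503\right)\right) \left(4024 + U\right) = \left(\left(-8\right) \left(-18\right) - -1273\right) \left(4024 + 2437\right) = \left(144 + \left(\left(266 + 1040 - 1536\right) + 1503\right)\right) 6461 = \left(144 + \left(-230 + 1503\right)\right) 6461 = \left(144 + 1273\right) 6461 = 1417 \cdot 6461 = 9155237$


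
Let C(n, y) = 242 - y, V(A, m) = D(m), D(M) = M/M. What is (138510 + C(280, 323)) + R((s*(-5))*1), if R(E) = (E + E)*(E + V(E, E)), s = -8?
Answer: 141709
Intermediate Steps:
D(M) = 1
V(A, m) = 1
R(E) = 2*E*(1 + E) (R(E) = (E + E)*(E + 1) = (2*E)*(1 + E) = 2*E*(1 + E))
(138510 + C(280, 323)) + R((s*(-5))*1) = (138510 + (242 - 1*323)) + 2*(-8*(-5)*1)*(1 - 8*(-5)*1) = (138510 + (242 - 323)) + 2*(40*1)*(1 + 40*1) = (138510 - 81) + 2*40*(1 + 40) = 138429 + 2*40*41 = 138429 + 3280 = 141709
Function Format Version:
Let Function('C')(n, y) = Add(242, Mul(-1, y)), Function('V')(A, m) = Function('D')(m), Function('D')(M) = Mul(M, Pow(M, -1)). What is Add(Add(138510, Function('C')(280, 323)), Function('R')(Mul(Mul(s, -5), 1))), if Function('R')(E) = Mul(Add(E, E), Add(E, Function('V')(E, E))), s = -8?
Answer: 141709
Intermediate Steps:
Function('D')(M) = 1
Function('V')(A, m) = 1
Function('R')(E) = Mul(2, E, Add(1, E)) (Function('R')(E) = Mul(Add(E, E), Add(E, 1)) = Mul(Mul(2, E), Add(1, E)) = Mul(2, E, Add(1, E)))
Add(Add(138510, Function('C')(280, 323)), Function('R')(Mul(Mul(s, -5), 1))) = Add(Add(138510, Add(242, Mul(-1, 323))), Mul(2, Mul(Mul(-8, -5), 1), Add(1, Mul(Mul(-8, -5), 1)))) = Add(Add(138510, Add(242, -323)), Mul(2, Mul(40, 1), Add(1, Mul(40, 1)))) = Add(Add(138510, -81), Mul(2, 40, Add(1, 40))) = Add(138429, Mul(2, 40, 41)) = Add(138429, 3280) = 141709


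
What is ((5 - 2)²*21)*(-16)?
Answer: -3024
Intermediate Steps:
((5 - 2)²*21)*(-16) = (3²*21)*(-16) = (9*21)*(-16) = 189*(-16) = -3024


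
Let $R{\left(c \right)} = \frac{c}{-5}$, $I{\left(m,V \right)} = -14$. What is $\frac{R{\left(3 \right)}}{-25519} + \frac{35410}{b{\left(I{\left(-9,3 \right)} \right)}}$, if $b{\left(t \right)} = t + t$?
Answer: $- \frac{2259069433}{1786330} \approx -1264.6$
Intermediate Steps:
$R{\left(c \right)} = - \frac{c}{5}$ ($R{\left(c \right)} = c \left(- \frac{1}{5}\right) = - \frac{c}{5}$)
$b{\left(t \right)} = 2 t$
$\frac{R{\left(3 \right)}}{-25519} + \frac{35410}{b{\left(I{\left(-9,3 \right)} \right)}} = \frac{\left(- \frac{1}{5}\right) 3}{-25519} + \frac{35410}{2 \left(-14\right)} = \left(- \frac{3}{5}\right) \left(- \frac{1}{25519}\right) + \frac{35410}{-28} = \frac{3}{127595} + 35410 \left(- \frac{1}{28}\right) = \frac{3}{127595} - \frac{17705}{14} = - \frac{2259069433}{1786330}$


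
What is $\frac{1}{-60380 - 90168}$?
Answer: $- \frac{1}{150548} \approx -6.6424 \cdot 10^{-6}$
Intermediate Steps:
$\frac{1}{-60380 - 90168} = \frac{1}{-150548} = - \frac{1}{150548}$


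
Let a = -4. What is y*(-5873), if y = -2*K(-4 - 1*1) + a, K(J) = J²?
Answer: 317142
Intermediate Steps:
y = -54 (y = -2*(-4 - 1*1)² - 4 = -2*(-4 - 1)² - 4 = -2*(-5)² - 4 = -2*25 - 4 = -50 - 4 = -54)
y*(-5873) = -54*(-5873) = 317142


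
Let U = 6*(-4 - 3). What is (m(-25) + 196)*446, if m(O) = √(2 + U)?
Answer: 87416 + 892*I*√10 ≈ 87416.0 + 2820.8*I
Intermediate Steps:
U = -42 (U = 6*(-7) = -42)
m(O) = 2*I*√10 (m(O) = √(2 - 42) = √(-40) = 2*I*√10)
(m(-25) + 196)*446 = (2*I*√10 + 196)*446 = (196 + 2*I*√10)*446 = 87416 + 892*I*√10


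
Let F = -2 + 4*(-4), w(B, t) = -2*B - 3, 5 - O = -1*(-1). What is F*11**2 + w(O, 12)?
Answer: -2189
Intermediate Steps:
O = 4 (O = 5 - (-1)*(-1) = 5 - 1*1 = 5 - 1 = 4)
w(B, t) = -3 - 2*B
F = -18 (F = -2 - 16 = -18)
F*11**2 + w(O, 12) = -18*11**2 + (-3 - 2*4) = -18*121 + (-3 - 8) = -2178 - 11 = -2189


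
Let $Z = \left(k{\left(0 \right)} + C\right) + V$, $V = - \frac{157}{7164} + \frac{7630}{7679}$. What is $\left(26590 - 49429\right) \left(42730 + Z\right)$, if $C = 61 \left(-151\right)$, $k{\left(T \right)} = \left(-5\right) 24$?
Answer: $- \frac{1998315851617499}{2619636} \approx -7.6282 \cdot 10^{8}$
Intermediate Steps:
$k{\left(T \right)} = -120$
$V = \frac{7636531}{7858908}$ ($V = \left(-157\right) \frac{1}{7164} + 7630 \cdot \frac{1}{7679} = - \frac{157}{7164} + \frac{1090}{1097} = \frac{7636531}{7858908} \approx 0.9717$)
$C = -9211$
$Z = - \frac{73323834017}{7858908}$ ($Z = \left(-120 - 9211\right) + \frac{7636531}{7858908} = -9331 + \frac{7636531}{7858908} = - \frac{73323834017}{7858908} \approx -9330.0$)
$\left(26590 - 49429\right) \left(42730 + Z\right) = \left(26590 - 49429\right) \left(42730 - \frac{73323834017}{7858908}\right) = \left(-22839\right) \frac{262487304823}{7858908} = - \frac{1998315851617499}{2619636}$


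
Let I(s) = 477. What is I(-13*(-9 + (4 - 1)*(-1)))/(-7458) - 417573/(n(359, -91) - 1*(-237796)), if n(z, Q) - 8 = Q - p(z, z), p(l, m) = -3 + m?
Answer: -119536249/65563278 ≈ -1.8232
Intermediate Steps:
n(z, Q) = 11 + Q - z (n(z, Q) = 8 + (Q - (-3 + z)) = 8 + (Q + (3 - z)) = 8 + (3 + Q - z) = 11 + Q - z)
I(-13*(-9 + (4 - 1)*(-1)))/(-7458) - 417573/(n(359, -91) - 1*(-237796)) = 477/(-7458) - 417573/((11 - 91 - 1*359) - 1*(-237796)) = 477*(-1/7458) - 417573/((11 - 91 - 359) + 237796) = -159/2486 - 417573/(-439 + 237796) = -159/2486 - 417573/237357 = -159/2486 - 417573*1/237357 = -159/2486 - 46397/26373 = -119536249/65563278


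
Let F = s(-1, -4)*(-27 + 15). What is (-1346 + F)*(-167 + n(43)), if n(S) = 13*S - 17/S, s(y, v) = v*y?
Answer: -23473566/43 ≈ -5.4590e+5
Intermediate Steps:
n(S) = -17/S + 13*S
F = -48 (F = (-4*(-1))*(-27 + 15) = 4*(-12) = -48)
(-1346 + F)*(-167 + n(43)) = (-1346 - 48)*(-167 + (-17/43 + 13*43)) = -1394*(-167 + (-17*1/43 + 559)) = -1394*(-167 + (-17/43 + 559)) = -1394*(-167 + 24020/43) = -1394*16839/43 = -23473566/43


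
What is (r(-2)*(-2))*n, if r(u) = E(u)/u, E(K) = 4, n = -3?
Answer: -12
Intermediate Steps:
r(u) = 4/u
(r(-2)*(-2))*n = ((4/(-2))*(-2))*(-3) = ((4*(-1/2))*(-2))*(-3) = -2*(-2)*(-3) = 4*(-3) = -12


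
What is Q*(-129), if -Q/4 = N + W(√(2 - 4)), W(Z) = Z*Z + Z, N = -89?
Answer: -46956 + 516*I*√2 ≈ -46956.0 + 729.73*I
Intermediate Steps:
W(Z) = Z + Z² (W(Z) = Z² + Z = Z + Z²)
Q = 356 - 4*I*√2*(1 + I*√2) (Q = -4*(-89 + √(2 - 4)*(1 + √(2 - 4))) = -4*(-89 + √(-2)*(1 + √(-2))) = -4*(-89 + (I*√2)*(1 + I*√2)) = -4*(-89 + I*√2*(1 + I*√2)) = 356 - 4*I*√2*(1 + I*√2) ≈ 364.0 - 5.6569*I)
Q*(-129) = (364 - 4*I*√2)*(-129) = -46956 + 516*I*√2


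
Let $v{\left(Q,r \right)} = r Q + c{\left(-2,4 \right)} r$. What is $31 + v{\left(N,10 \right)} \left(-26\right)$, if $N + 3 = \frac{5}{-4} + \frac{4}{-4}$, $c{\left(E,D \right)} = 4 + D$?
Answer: $-684$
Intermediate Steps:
$N = - \frac{21}{4}$ ($N = -3 + \left(\frac{5}{-4} + \frac{4}{-4}\right) = -3 + \left(5 \left(- \frac{1}{4}\right) + 4 \left(- \frac{1}{4}\right)\right) = -3 - \frac{9}{4} = - \frac{21}{4} \approx -5.25$)
$v{\left(Q,r \right)} = 8 r + Q r$ ($v{\left(Q,r \right)} = r Q + \left(4 + 4\right) r = Q r + 8 r = 8 r + Q r$)
$31 + v{\left(N,10 \right)} \left(-26\right) = 31 + 10 \left(8 - \frac{21}{4}\right) \left(-26\right) = 31 + 10 \cdot \frac{11}{4} \left(-26\right) = 31 + \frac{55}{2} \left(-26\right) = 31 - 715 = -684$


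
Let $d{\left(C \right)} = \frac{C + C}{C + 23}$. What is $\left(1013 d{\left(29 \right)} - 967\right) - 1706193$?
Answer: $- \frac{44356783}{26} \approx -1.706 \cdot 10^{6}$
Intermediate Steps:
$d{\left(C \right)} = \frac{2 C}{23 + C}$
$\left(1013 d{\left(29 \right)} - 967\right) - 1706193 = \left(1013 \cdot 2 \cdot 29 \frac{1}{23 + 29} - 967\right) - 1706193 = \left(1013 \cdot 2 \cdot 29 \cdot \frac{1}{52} - 967\right) - 1706193 = \left(1013 \cdot \frac{29}{26} - 967\right) - 1706193 = \left(\frac{29377}{26} - 967\right) - 1706193 = \frac{4235}{26} - 1706193 = - \frac{44356783}{26}$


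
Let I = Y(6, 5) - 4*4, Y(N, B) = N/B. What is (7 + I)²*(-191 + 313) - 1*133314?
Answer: -3147288/25 ≈ -1.2589e+5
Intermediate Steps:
I = -74/5 (I = 6/5 - 4*4 = 6*(⅕) - 16 = 6/5 - 16 = -74/5 ≈ -14.800)
(7 + I)²*(-191 + 313) - 1*133314 = (7 - 74/5)²*(-191 + 313) - 1*133314 = (-39/5)²*122 - 133314 = (1521/25)*122 - 133314 = 185562/25 - 133314 = -3147288/25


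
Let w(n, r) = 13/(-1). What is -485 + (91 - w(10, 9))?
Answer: -381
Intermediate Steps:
w(n, r) = -13 (w(n, r) = 13*(-1) = -13)
-485 + (91 - w(10, 9)) = -485 + (91 - 1*(-13)) = -485 + (91 + 13) = -485 + 104 = -381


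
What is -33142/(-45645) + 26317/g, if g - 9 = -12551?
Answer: -785572501/572479590 ≈ -1.3722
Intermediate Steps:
g = -12542 (g = 9 - 12551 = -12542)
-33142/(-45645) + 26317/g = -33142/(-45645) + 26317/(-12542) = -33142*(-1/45645) + 26317*(-1/12542) = 33142/45645 - 26317/12542 = -785572501/572479590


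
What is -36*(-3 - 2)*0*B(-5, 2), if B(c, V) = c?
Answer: 0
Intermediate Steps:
-36*(-3 - 2)*0*B(-5, 2) = -36*(-3 - 2)*0*(-5) = -36*(-5*0)*(-5) = -0*(-5) = -36*0 = 0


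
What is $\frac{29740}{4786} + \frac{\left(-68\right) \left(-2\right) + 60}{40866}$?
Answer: $\frac{6205576}{997881} \approx 6.2188$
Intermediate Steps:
$\frac{29740}{4786} + \frac{\left(-68\right) \left(-2\right) + 60}{40866} = 29740 \cdot \frac{1}{4786} + \left(136 + 60\right) \frac{1}{40866} = \frac{14870}{2393} + 196 \cdot \frac{1}{40866} = \frac{14870}{2393} + \frac{2}{417} = \frac{6205576}{997881}$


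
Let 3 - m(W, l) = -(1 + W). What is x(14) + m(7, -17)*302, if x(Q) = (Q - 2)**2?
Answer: 3466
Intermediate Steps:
m(W, l) = 4 + W (m(W, l) = 3 - (-1)*(1 + W) = 3 - (-1 - W) = 3 + (1 + W) = 4 + W)
x(Q) = (-2 + Q)**2
x(14) + m(7, -17)*302 = (-2 + 14)**2 + (4 + 7)*302 = 12**2 + 11*302 = 144 + 3322 = 3466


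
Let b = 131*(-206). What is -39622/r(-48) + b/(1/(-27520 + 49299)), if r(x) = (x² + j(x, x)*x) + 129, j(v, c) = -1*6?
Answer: -1599208183396/2721 ≈ -5.8773e+8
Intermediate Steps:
j(v, c) = -6
r(x) = 129 + x² - 6*x (r(x) = (x² - 6*x) + 129 = 129 + x² - 6*x)
b = -26986
-39622/r(-48) + b/(1/(-27520 + 49299)) = -39622/(129 + (-48)² - 6*(-48)) - 26986/(1/(-27520 + 49299)) = -39622/(129 + 2304 + 288) - 26986/(1/21779) = -39622/2721 - 26986/1/21779 = -39622*1/2721 - 26986*21779 = -39622/2721 - 587728094 = -1599208183396/2721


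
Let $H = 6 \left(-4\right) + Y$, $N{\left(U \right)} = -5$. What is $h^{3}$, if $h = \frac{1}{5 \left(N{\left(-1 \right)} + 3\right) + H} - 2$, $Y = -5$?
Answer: $- \frac{493039}{59319} \approx -8.3116$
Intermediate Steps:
$H = -29$ ($H = 6 \left(-4\right) - 5 = -24 - 5 = -29$)
$h = - \frac{79}{39}$ ($h = \frac{1}{5 \left(-5 + 3\right) - 29} - 2 = \frac{1}{5 \left(-2\right) - 29} - 2 = \frac{1}{-10 - 29} - 2 = \frac{1}{-39} - 2 = - \frac{1}{39} - 2 = - \frac{79}{39} \approx -2.0256$)
$h^{3} = \left(- \frac{79}{39}\right)^{3} = - \frac{493039}{59319}$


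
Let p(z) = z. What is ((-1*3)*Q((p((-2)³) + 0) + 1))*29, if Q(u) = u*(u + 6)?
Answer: -609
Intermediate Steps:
Q(u) = u*(6 + u)
((-1*3)*Q((p((-2)³) + 0) + 1))*29 = ((-1*3)*((((-2)³ + 0) + 1)*(6 + (((-2)³ + 0) + 1))))*29 = -3*((-8 + 0) + 1)*(6 + ((-8 + 0) + 1))*29 = -3*(-8 + 1)*(6 + (-8 + 1))*29 = -(-21)*(6 - 7)*29 = -(-21)*(-1)*29 = -3*7*29 = -21*29 = -609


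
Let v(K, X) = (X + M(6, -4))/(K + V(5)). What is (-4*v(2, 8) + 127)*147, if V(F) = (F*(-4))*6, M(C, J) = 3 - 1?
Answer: 1104411/59 ≈ 18719.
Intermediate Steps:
M(C, J) = 2
V(F) = -24*F (V(F) = -4*F*6 = -24*F)
v(K, X) = (2 + X)/(-120 + K) (v(K, X) = (X + 2)/(K - 24*5) = (2 + X)/(K - 120) = (2 + X)/(-120 + K))
(-4*v(2, 8) + 127)*147 = (-4*(2 + 8)/(-120 + 2) + 127)*147 = (-4*10/(-118) + 127)*147 = (-(-2)*10/59 + 127)*147 = (-4*(-5/59) + 127)*147 = (20/59 + 127)*147 = (7513/59)*147 = 1104411/59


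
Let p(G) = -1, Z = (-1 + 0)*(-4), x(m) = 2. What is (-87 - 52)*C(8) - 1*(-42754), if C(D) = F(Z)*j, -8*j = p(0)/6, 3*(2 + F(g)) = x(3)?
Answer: 1539283/36 ≈ 42758.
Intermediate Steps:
Z = 4 (Z = -1*(-4) = 4)
F(g) = -4/3 (F(g) = -2 + (1/3)*2 = -2 + 2/3 = -4/3)
j = 1/48 (j = -(-1)/(8*6) = -1/8*(-1/6) = 1/48 ≈ 0.020833)
C(D) = -1/36 (C(D) = -4/3*1/48 = -1/36)
(-87 - 52)*C(8) - 1*(-42754) = (-87 - 52)*(-1/36) - 1*(-42754) = -139*(-1/36) + 42754 = 139/36 + 42754 = 1539283/36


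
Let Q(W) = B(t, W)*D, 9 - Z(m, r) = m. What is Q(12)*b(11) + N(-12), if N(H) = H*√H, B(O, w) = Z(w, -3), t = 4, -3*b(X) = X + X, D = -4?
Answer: -88 - 24*I*√3 ≈ -88.0 - 41.569*I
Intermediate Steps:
Z(m, r) = 9 - m
b(X) = -2*X/3 (b(X) = -(X + X)/3 = -2*X/3)
B(O, w) = 9 - w
N(H) = H^(3/2)
Q(W) = -36 + 4*W (Q(W) = (9 - W)*(-4) = -36 + 4*W)
Q(12)*b(11) + N(-12) = (-36 + 4*12)*(-⅔*11) + (-12)^(3/2) = (-36 + 48)*(-22/3) - 24*I*√3 = 12*(-22/3) - 24*I*√3 = -88 - 24*I*√3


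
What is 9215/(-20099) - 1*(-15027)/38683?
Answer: -538972/7697917 ≈ -0.070015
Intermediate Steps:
9215/(-20099) - 1*(-15027)/38683 = 9215*(-1/20099) + 15027*(1/38683) = -9215/20099 + 15027/38683 = -538972/7697917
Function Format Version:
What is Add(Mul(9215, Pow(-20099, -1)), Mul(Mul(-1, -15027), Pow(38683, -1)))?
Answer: Rational(-538972, 7697917) ≈ -0.070015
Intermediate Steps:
Add(Mul(9215, Pow(-20099, -1)), Mul(Mul(-1, -15027), Pow(38683, -1))) = Add(Mul(9215, Rational(-1, 20099)), Mul(15027, Rational(1, 38683))) = Add(Rational(-9215, 20099), Rational(15027, 38683)) = Rational(-538972, 7697917)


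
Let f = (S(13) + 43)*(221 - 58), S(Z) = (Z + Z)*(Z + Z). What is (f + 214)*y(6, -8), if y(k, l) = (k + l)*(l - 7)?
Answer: 3522330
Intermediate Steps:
y(k, l) = (-7 + l)*(k + l) (y(k, l) = (k + l)*(-7 + l) = (-7 + l)*(k + l))
S(Z) = 4*Z² (S(Z) = (2*Z)*(2*Z) = 4*Z²)
f = 117197 (f = (4*13² + 43)*(221 - 58) = (4*169 + 43)*163 = (676 + 43)*163 = 719*163 = 117197)
(f + 214)*y(6, -8) = (117197 + 214)*((-8)² - 7*6 - 7*(-8) + 6*(-8)) = 117411*(64 - 42 + 56 - 48) = 117411*30 = 3522330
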